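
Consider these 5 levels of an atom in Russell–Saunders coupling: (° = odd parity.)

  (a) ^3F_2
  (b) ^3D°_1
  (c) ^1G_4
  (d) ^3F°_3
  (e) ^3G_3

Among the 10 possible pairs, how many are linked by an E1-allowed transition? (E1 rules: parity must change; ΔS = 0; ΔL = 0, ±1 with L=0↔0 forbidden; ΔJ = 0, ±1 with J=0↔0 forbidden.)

3

(a)–(b): allowed.
(a)–(c): forbidden (parity, ΔS, ΔJ).
(a)–(d): allowed.
(a)–(e): forbidden (parity).
(b)–(c): forbidden (ΔS, ΔL, ΔJ).
(b)–(d): forbidden (parity, ΔJ).
(b)–(e): forbidden (ΔL, ΔJ).
(c)–(d): forbidden (ΔS).
(c)–(e): forbidden (parity, ΔS).
(d)–(e): allowed.
Allowed pairs: 3 of 10.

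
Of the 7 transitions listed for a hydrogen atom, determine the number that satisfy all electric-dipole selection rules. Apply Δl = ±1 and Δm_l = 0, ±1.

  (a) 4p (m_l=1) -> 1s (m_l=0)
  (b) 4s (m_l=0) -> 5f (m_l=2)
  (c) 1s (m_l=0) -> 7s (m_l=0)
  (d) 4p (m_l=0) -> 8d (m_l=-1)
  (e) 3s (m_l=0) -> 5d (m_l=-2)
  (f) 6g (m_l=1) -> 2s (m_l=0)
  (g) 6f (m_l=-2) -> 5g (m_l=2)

2

(a) allowed
(b) forbidden — Δl = +3 (E1 requires Δl = ±1); Δm_l = +2 (E1 requires Δm_l = 0, ±1)
(c) forbidden — Δl = +0 (E1 requires Δl = ±1)
(d) allowed
(e) forbidden — Δl = +2 (E1 requires Δl = ±1); Δm_l = -2 (E1 requires Δm_l = 0, ±1)
(f) forbidden — Δl = -4 (E1 requires Δl = ±1)
(g) forbidden — Δm_l = +4 (E1 requires Δm_l = 0, ±1)
Total allowed: 2 of 7.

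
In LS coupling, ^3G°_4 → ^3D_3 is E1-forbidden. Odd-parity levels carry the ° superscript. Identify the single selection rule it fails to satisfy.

the ΔL = 0, ±1 rule

ΔL = 0, ±1 (not L=0↔0): L: 4 → 2, ΔL = -2 — ✗.
Parity must change: odd → even — ✓.
ΔJ = 0, ±1 (not J=0↔0): J: 4 → 3, ΔJ = -1 — ✓.
ΔS = 0: S: 1 → 1 — ✓.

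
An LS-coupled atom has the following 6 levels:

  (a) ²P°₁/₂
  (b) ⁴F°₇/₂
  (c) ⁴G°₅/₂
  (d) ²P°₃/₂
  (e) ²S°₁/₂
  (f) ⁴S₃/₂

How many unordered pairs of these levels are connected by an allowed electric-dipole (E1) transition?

(a)–(b): forbidden (parity, ΔS, ΔL, ΔJ).
(a)–(c): forbidden (parity, ΔS, ΔL, ΔJ).
(a)–(d): forbidden (parity).
(a)–(e): forbidden (parity).
(a)–(f): forbidden (ΔS).
(b)–(c): forbidden (parity).
(b)–(d): forbidden (parity, ΔS, ΔL, ΔJ).
(b)–(e): forbidden (parity, ΔS, ΔL, ΔJ).
(b)–(f): forbidden (ΔL, ΔJ).
(c)–(d): forbidden (parity, ΔS, ΔL).
(c)–(e): forbidden (parity, ΔS, ΔL, ΔJ).
(c)–(f): forbidden (ΔL).
(d)–(e): forbidden (parity).
(d)–(f): forbidden (ΔS).
(e)–(f): forbidden (ΔS, ΔL).
Allowed pairs: 0 of 15.

0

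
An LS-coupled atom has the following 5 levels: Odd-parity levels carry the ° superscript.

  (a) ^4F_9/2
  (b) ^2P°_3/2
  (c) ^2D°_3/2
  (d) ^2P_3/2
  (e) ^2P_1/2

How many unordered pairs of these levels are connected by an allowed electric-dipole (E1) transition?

4

(a)–(b): forbidden (ΔS, ΔL, ΔJ).
(a)–(c): forbidden (ΔS, ΔJ).
(a)–(d): forbidden (parity, ΔS, ΔL, ΔJ).
(a)–(e): forbidden (parity, ΔS, ΔL, ΔJ).
(b)–(c): forbidden (parity).
(b)–(d): allowed.
(b)–(e): allowed.
(c)–(d): allowed.
(c)–(e): allowed.
(d)–(e): forbidden (parity).
Allowed pairs: 4 of 10.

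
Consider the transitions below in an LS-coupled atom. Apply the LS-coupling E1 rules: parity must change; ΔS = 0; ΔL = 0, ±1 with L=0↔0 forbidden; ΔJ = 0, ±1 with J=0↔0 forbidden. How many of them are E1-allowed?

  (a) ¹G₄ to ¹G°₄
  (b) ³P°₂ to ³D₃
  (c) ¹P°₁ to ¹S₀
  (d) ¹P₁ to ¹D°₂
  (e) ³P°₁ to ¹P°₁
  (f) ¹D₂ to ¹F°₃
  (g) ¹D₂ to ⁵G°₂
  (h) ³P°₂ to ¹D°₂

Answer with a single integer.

5

(a) allowed
(b) allowed
(c) allowed
(d) allowed
(e) forbidden (parity, ΔS fail)
(f) allowed
(g) forbidden (ΔS, ΔL fail)
(h) forbidden (parity, ΔS fail)
Total allowed: 5 of 8.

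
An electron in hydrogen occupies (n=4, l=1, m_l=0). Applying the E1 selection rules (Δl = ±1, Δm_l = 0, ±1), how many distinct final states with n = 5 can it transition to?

4

E1 requires Δl = ±1, so l_f ∈ {0, 2}; with 0 ≤ l_f ≤ n_f−1 = 4, the allowed l_f values are {0, 2}.
For l_f = 0: m_f ∈ {m_i−1, m_i, m_i+1} ∩ [−0, 0] = {0} → 1 state.
For l_f = 2: m_f ∈ {m_i−1, m_i, m_i+1} ∩ [−2, 2] = {-1, 0, 1} → 3 states.
Total: 4.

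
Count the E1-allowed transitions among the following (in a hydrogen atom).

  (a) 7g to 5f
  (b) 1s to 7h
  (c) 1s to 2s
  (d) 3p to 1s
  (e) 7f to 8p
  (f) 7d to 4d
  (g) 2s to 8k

(a) allowed
(b) forbidden — Δl = +5 (E1 requires Δl = ±1)
(c) forbidden — Δl = +0 (E1 requires Δl = ±1)
(d) allowed
(e) forbidden — Δl = -2 (E1 requires Δl = ±1)
(f) forbidden — Δl = +0 (E1 requires Δl = ±1)
(g) forbidden — Δl = +7 (E1 requires Δl = ±1)
Total allowed: 2 of 7.

2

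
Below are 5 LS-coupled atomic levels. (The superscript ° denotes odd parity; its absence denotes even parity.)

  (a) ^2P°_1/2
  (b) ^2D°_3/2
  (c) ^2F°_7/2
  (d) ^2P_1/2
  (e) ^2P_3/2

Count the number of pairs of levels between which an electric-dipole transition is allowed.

4

(a)–(b): forbidden (parity).
(a)–(c): forbidden (parity, ΔL, ΔJ).
(a)–(d): allowed.
(a)–(e): allowed.
(b)–(c): forbidden (parity, ΔJ).
(b)–(d): allowed.
(b)–(e): allowed.
(c)–(d): forbidden (ΔL, ΔJ).
(c)–(e): forbidden (ΔL, ΔJ).
(d)–(e): forbidden (parity).
Allowed pairs: 4 of 10.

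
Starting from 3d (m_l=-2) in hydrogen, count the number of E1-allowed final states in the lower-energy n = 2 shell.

E1 requires Δl = ±1, so l_f ∈ {1, 3}; with 0 ≤ l_f ≤ n_f−1 = 1, the allowed l_f values are {1}.
For l_f = 1: m_f ∈ {m_i−1, m_i, m_i+1} ∩ [−1, 1] = {-1} → 1 state.
Total: 1.

1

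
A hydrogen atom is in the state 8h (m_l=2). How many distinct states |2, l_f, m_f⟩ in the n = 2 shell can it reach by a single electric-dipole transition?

E1 requires l_f ∈ {4, 6}, but neither lies in [0, 1], so no final state is reachable.
Total: 0.

0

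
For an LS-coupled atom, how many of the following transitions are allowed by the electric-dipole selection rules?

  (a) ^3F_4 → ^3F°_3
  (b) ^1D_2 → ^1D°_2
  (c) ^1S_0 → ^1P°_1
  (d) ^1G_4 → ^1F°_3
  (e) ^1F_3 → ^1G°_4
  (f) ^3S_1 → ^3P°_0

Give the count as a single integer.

6

(a) allowed
(b) allowed
(c) allowed
(d) allowed
(e) allowed
(f) allowed
Total allowed: 6 of 6.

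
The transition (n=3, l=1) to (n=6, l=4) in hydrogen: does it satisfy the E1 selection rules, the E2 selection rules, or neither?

neither

Δl = 4 − 1 = +3; l_i + l_f = 5.
E1 (Δl = ±1): not satisfied.
E2 (Δl = 0,±2, l_i+l_f ≥ 2): not satisfied.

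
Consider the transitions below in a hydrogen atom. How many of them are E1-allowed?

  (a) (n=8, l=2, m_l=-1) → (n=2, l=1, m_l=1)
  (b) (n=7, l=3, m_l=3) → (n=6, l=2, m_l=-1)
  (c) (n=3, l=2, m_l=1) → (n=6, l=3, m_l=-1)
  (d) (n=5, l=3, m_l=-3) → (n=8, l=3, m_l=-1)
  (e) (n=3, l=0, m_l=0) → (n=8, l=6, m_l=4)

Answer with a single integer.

0

(a) forbidden — Δm_l = +2 (E1 requires Δm_l = 0, ±1)
(b) forbidden — Δm_l = -4 (E1 requires Δm_l = 0, ±1)
(c) forbidden — Δm_l = -2 (E1 requires Δm_l = 0, ±1)
(d) forbidden — Δl = +0 (E1 requires Δl = ±1); Δm_l = +2 (E1 requires Δm_l = 0, ±1)
(e) forbidden — Δl = +6 (E1 requires Δl = ±1); Δm_l = +4 (E1 requires Δm_l = 0, ±1)
Total allowed: 0 of 5.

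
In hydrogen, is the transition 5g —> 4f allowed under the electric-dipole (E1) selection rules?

l: 4 → 3 (Δl = -1). Δl = ±1 ✓.
All E1 selection rules are satisfied.

allowed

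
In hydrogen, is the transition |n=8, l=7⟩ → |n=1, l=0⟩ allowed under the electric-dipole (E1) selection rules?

forbidden

Initial l = 7, final l = 0, so Δl = -7. E1 requires Δl = ±1: fails.
The transition is electric-dipole forbidden.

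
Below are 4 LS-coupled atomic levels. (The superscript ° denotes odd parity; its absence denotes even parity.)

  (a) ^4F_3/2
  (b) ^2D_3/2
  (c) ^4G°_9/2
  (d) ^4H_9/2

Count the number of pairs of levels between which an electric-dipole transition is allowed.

(a)–(b): forbidden (parity, ΔS).
(a)–(c): forbidden (ΔJ).
(a)–(d): forbidden (parity, ΔL, ΔJ).
(b)–(c): forbidden (ΔS, ΔL, ΔJ).
(b)–(d): forbidden (parity, ΔS, ΔL, ΔJ).
(c)–(d): allowed.
Allowed pairs: 1 of 6.

1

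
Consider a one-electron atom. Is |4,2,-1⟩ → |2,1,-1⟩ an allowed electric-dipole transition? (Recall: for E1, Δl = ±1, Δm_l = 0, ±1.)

Δl = 1 − 2 = -1; the E1 rule Δl = ±1 is ok.
m_l: -1 → -1 (Δm_l = +0). |Δm_l| ≤ 1 ok.
All E1 selection rules are satisfied.

allowed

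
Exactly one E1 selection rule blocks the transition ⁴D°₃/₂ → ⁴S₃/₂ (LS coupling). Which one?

the ΔL = 0, ±1 rule

ΔJ = 0, ±1 (not J=0↔0): J: 3/2 → 3/2, ΔJ = +0 — ok.
ΔS = 0: S: 3/2 → 3/2 — ok.
Parity must change: odd → even — ok.
ΔL = 0, ±1 (not L=0↔0): L: 2 → 0, ΔL = -2 — fails.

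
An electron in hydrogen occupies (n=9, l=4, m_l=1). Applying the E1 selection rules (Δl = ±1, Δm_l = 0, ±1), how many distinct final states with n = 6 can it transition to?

6

E1 requires Δl = ±1, so l_f ∈ {3, 5}; with 0 ≤ l_f ≤ n_f−1 = 5, the allowed l_f values are {3, 5}.
For l_f = 3: m_f ∈ {m_i−1, m_i, m_i+1} ∩ [−3, 3] = {0, 1, 2} → 3 states.
For l_f = 5: m_f ∈ {m_i−1, m_i, m_i+1} ∩ [−5, 5] = {0, 1, 2} → 3 states.
Total: 6.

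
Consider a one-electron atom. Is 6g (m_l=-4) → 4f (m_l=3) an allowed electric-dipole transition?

forbidden

Initial l = 4, final l = 3, so Δl = -1. E1 requires Δl = ±1: ok.
m_l: -4 → 3 (Δm_l = +7). |Δm_l| ≤ 1 fails.
The transition is electric-dipole forbidden.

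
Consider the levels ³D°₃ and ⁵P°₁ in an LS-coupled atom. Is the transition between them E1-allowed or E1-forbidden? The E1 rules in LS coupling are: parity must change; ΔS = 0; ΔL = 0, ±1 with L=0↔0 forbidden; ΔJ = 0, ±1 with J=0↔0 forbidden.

Reading off the term symbols: S 1→2, L 2→1, J 3→1, parity odd→odd.
ΔS = 0: S: 1 → 2 — violated.
ΔJ = 0, ±1 (not J=0↔0): J: 3 → 1, ΔJ = -2 — violated.
Parity must change: odd → odd — violated.
ΔL = 0, ±1 (not L=0↔0): L: 2 → 1, ΔL = -1 — satisfied.
Rule(s) violated: parity, ΔS, ΔJ.

forbidden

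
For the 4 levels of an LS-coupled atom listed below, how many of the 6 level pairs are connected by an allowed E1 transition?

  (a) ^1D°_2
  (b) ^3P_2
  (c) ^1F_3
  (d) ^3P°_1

(a)–(b): forbidden (ΔS).
(a)–(c): allowed.
(a)–(d): forbidden (parity, ΔS).
(b)–(c): forbidden (parity, ΔS, ΔL).
(b)–(d): allowed.
(c)–(d): forbidden (ΔS, ΔL, ΔJ).
Allowed pairs: 2 of 6.

2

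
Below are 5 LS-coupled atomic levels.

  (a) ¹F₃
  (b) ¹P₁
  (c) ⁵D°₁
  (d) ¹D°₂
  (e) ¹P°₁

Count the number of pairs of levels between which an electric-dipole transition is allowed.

3

(a)–(b): forbidden (parity, ΔL, ΔJ).
(a)–(c): forbidden (ΔS, ΔJ).
(a)–(d): allowed.
(a)–(e): forbidden (ΔL, ΔJ).
(b)–(c): forbidden (ΔS).
(b)–(d): allowed.
(b)–(e): allowed.
(c)–(d): forbidden (parity, ΔS).
(c)–(e): forbidden (parity, ΔS).
(d)–(e): forbidden (parity).
Allowed pairs: 3 of 10.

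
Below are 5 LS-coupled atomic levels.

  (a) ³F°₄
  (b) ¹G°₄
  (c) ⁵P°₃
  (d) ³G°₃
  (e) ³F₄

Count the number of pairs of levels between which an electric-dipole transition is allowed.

(a)–(b): forbidden (parity, ΔS).
(a)–(c): forbidden (parity, ΔS, ΔL).
(a)–(d): forbidden (parity).
(a)–(e): allowed.
(b)–(c): forbidden (parity, ΔS, ΔL).
(b)–(d): forbidden (parity, ΔS).
(b)–(e): forbidden (ΔS).
(c)–(d): forbidden (parity, ΔS, ΔL).
(c)–(e): forbidden (ΔS, ΔL).
(d)–(e): allowed.
Allowed pairs: 2 of 10.

2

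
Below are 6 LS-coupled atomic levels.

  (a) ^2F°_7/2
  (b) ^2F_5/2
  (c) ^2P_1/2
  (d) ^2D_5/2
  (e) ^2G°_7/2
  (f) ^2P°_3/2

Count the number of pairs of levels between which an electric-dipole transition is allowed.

5

(a)–(b): allowed.
(a)–(c): forbidden (ΔL, ΔJ).
(a)–(d): allowed.
(a)–(e): forbidden (parity).
(a)–(f): forbidden (parity, ΔL, ΔJ).
(b)–(c): forbidden (parity, ΔL, ΔJ).
(b)–(d): forbidden (parity).
(b)–(e): allowed.
(b)–(f): forbidden (ΔL).
(c)–(d): forbidden (parity, ΔJ).
(c)–(e): forbidden (ΔL, ΔJ).
(c)–(f): allowed.
(d)–(e): forbidden (ΔL).
(d)–(f): allowed.
(e)–(f): forbidden (parity, ΔL, ΔJ).
Allowed pairs: 5 of 15.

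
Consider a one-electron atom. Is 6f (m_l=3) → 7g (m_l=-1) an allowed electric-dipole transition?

Initial l = 3, final l = 4, so Δl = +1. E1 requires Δl = ±1: ok.
Δm_l = -1 − (3) = -4. E1 requires Δm_l = 0, ±1: fails.
The transition is electric-dipole forbidden.

forbidden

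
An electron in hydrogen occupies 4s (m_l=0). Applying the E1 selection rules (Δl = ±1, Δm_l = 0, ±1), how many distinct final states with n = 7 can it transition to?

3

E1 requires Δl = ±1, so l_f ∈ {-1, 1}; with 0 ≤ l_f ≤ n_f−1 = 6, the allowed l_f values are {1}.
For l_f = 1: m_f ∈ {m_i−1, m_i, m_i+1} ∩ [−1, 1] = {-1, 0, 1} → 3 states.
Total: 3.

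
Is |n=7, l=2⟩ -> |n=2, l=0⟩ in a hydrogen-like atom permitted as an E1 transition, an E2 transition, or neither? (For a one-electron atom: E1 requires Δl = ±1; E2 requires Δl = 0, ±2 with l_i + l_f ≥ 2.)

E2

Δl = 0 − 2 = -2; l_i + l_f = 2.
E1 (Δl = ±1): not satisfied.
E2 (Δl = 0,±2, l_i+l_f ≥ 2): satisfied.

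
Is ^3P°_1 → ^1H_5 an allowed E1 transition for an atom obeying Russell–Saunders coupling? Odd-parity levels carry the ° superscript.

Parity must change: odd → even — satisfied.
ΔS = 0: S: 1 → 0 — violated.
ΔL = 0, ±1 (not L=0↔0): L: 1 → 5, ΔL = +4 — violated.
ΔJ = 0, ±1 (not J=0↔0): J: 1 → 5, ΔJ = +4 — violated.
Rule(s) violated: ΔS, ΔL, ΔJ.

forbidden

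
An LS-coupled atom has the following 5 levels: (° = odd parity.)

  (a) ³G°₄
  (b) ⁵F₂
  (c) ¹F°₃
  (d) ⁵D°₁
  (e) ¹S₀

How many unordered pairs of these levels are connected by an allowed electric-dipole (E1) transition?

(a)–(b): forbidden (ΔS, ΔJ).
(a)–(c): forbidden (parity, ΔS).
(a)–(d): forbidden (parity, ΔS, ΔL, ΔJ).
(a)–(e): forbidden (ΔS, ΔL, ΔJ).
(b)–(c): forbidden (ΔS).
(b)–(d): allowed.
(b)–(e): forbidden (parity, ΔS, ΔL, ΔJ).
(c)–(d): forbidden (parity, ΔS, ΔJ).
(c)–(e): forbidden (ΔL, ΔJ).
(d)–(e): forbidden (ΔS, ΔL).
Allowed pairs: 1 of 10.

1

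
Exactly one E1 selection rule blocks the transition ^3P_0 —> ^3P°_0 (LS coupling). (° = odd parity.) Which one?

the J=0 ↔ J=0 exclusion

Initial level: S=1, L=1, J=0, parity even. Final level: S=1, L=1, J=0, parity odd.
Parity must change: even → odd — ok.
ΔS = 0: S: 1 → 1 — ok.
ΔL = 0, ±1 (not L=0↔0): L: 1 → 1, ΔL = +0 — ok.
ΔJ = 0, ±1 (not J=0↔0): J: 0 → 0, ΔJ = +0 — fails.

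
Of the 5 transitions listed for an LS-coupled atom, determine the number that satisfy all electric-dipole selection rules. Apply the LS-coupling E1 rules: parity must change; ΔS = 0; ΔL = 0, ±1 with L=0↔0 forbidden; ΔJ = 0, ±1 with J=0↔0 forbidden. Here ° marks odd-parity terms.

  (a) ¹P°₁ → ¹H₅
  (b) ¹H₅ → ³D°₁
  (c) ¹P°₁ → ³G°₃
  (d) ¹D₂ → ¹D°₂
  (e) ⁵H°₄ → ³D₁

(a) forbidden (ΔL, ΔJ fail)
(b) forbidden (ΔS, ΔL, ΔJ fail)
(c) forbidden (parity, ΔS, ΔL, ΔJ fail)
(d) allowed
(e) forbidden (ΔS, ΔL, ΔJ fail)
Total allowed: 1 of 5.

1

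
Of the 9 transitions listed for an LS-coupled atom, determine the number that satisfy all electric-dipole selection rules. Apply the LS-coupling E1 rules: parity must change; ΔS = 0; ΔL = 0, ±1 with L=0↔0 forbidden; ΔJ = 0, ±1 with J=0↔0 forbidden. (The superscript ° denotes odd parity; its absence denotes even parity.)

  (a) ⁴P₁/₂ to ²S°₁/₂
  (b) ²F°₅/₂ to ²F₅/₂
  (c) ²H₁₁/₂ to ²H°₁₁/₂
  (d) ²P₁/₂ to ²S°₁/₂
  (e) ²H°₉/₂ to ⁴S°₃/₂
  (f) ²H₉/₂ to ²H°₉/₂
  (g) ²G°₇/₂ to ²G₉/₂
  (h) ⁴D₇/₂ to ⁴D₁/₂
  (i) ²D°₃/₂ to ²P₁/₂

6

(a) forbidden (ΔS fails)
(b) allowed
(c) allowed
(d) allowed
(e) forbidden (parity, ΔS, ΔL, ΔJ fail)
(f) allowed
(g) allowed
(h) forbidden (parity, ΔJ fail)
(i) allowed
Total allowed: 6 of 9.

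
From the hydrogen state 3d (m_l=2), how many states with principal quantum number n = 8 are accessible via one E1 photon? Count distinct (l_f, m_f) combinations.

4

E1 requires Δl = ±1, so l_f ∈ {1, 3}; with 0 ≤ l_f ≤ n_f−1 = 7, the allowed l_f values are {1, 3}.
For l_f = 1: m_f ∈ {m_i−1, m_i, m_i+1} ∩ [−1, 1] = {1} → 1 state.
For l_f = 3: m_f ∈ {m_i−1, m_i, m_i+1} ∩ [−3, 3] = {1, 2, 3} → 3 states.
Total: 4.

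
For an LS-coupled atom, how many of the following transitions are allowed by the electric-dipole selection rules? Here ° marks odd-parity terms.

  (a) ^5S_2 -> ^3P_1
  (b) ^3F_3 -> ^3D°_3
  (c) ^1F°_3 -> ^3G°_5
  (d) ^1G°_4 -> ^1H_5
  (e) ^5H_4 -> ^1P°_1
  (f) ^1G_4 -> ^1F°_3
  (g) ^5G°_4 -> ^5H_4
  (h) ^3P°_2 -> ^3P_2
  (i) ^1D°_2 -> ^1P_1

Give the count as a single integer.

6

(a) forbidden (parity, ΔS fail)
(b) allowed
(c) forbidden (parity, ΔS, ΔJ fail)
(d) allowed
(e) forbidden (ΔS, ΔL, ΔJ fail)
(f) allowed
(g) allowed
(h) allowed
(i) allowed
Total allowed: 6 of 9.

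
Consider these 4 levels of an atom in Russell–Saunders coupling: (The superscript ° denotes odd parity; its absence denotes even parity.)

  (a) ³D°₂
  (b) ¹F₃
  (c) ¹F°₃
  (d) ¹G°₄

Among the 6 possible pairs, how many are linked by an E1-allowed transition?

2

(a)–(b): forbidden (ΔS).
(a)–(c): forbidden (parity, ΔS).
(a)–(d): forbidden (parity, ΔS, ΔL, ΔJ).
(b)–(c): allowed.
(b)–(d): allowed.
(c)–(d): forbidden (parity).
Allowed pairs: 2 of 6.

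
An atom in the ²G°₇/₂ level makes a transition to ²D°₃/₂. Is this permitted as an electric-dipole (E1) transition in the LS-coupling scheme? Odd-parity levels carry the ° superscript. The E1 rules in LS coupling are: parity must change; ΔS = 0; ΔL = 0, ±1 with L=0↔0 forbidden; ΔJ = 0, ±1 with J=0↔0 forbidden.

forbidden

Parity must change: odd → odd — fails.
ΔS = 0: S: 1/2 → 1/2 — ok.
ΔL = 0, ±1 (not L=0↔0): L: 4 → 2, ΔL = -2 — fails.
ΔJ = 0, ±1 (not J=0↔0): J: 7/2 → 3/2, ΔJ = -2 — fails.
Rule(s) violated: parity, ΔL, ΔJ.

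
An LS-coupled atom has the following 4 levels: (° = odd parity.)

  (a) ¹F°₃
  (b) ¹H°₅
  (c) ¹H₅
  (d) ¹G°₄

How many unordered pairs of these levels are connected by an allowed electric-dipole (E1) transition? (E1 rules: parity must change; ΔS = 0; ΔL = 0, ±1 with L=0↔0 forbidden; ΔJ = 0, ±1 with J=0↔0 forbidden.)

(a)–(b): forbidden (parity, ΔL, ΔJ).
(a)–(c): forbidden (ΔL, ΔJ).
(a)–(d): forbidden (parity).
(b)–(c): allowed.
(b)–(d): forbidden (parity).
(c)–(d): allowed.
Allowed pairs: 2 of 6.

2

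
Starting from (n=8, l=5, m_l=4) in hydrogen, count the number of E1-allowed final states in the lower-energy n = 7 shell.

5

E1 requires Δl = ±1, so l_f ∈ {4, 6}; with 0 ≤ l_f ≤ n_f−1 = 6, the allowed l_f values are {4, 6}.
For l_f = 4: m_f ∈ {m_i−1, m_i, m_i+1} ∩ [−4, 4] = {3, 4} → 2 states.
For l_f = 6: m_f ∈ {m_i−1, m_i, m_i+1} ∩ [−6, 6] = {3, 4, 5} → 3 states.
Total: 5.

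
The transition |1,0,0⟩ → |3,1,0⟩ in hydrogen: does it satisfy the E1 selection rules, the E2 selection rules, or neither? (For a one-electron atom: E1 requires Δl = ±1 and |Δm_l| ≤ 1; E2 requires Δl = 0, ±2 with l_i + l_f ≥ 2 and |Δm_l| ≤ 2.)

Δl = 1 − 0 = +1; l_i + l_f = 1.
Δm_l = +0.
E1 (Δl = ±1, |Δm_l| ≤ 1): satisfied.
E2 (Δl = 0,±2, l_i+l_f ≥ 2, |Δm_l| ≤ 2): not satisfied.

E1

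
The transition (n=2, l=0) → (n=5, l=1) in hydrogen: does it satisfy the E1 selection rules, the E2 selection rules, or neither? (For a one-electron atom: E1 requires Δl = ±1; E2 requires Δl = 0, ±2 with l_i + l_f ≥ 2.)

Δl = 1 − 0 = +1; l_i + l_f = 1.
E1 (Δl = ±1): satisfied.
E2 (Δl = 0,±2, l_i+l_f ≥ 2): not satisfied.

E1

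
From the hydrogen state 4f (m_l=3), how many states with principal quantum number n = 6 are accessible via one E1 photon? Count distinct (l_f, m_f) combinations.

4

E1 requires Δl = ±1, so l_f ∈ {2, 4}; with 0 ≤ l_f ≤ n_f−1 = 5, the allowed l_f values are {2, 4}.
For l_f = 2: m_f ∈ {m_i−1, m_i, m_i+1} ∩ [−2, 2] = {2} → 1 state.
For l_f = 4: m_f ∈ {m_i−1, m_i, m_i+1} ∩ [−4, 4] = {2, 3, 4} → 3 states.
Total: 4.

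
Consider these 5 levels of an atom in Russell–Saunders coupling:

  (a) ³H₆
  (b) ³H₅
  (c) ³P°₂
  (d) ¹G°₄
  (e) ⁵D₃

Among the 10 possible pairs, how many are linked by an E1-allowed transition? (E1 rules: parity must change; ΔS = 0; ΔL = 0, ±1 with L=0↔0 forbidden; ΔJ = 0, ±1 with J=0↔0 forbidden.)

0

(a)–(b): forbidden (parity).
(a)–(c): forbidden (ΔL, ΔJ).
(a)–(d): forbidden (ΔS, ΔJ).
(a)–(e): forbidden (parity, ΔS, ΔL, ΔJ).
(b)–(c): forbidden (ΔL, ΔJ).
(b)–(d): forbidden (ΔS).
(b)–(e): forbidden (parity, ΔS, ΔL, ΔJ).
(c)–(d): forbidden (parity, ΔS, ΔL, ΔJ).
(c)–(e): forbidden (ΔS).
(d)–(e): forbidden (ΔS, ΔL).
Allowed pairs: 0 of 10.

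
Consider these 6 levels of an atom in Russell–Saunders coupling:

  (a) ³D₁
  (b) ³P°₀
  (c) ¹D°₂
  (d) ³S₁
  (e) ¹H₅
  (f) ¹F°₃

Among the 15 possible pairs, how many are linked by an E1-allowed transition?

2

(a)–(b): allowed.
(a)–(c): forbidden (ΔS).
(a)–(d): forbidden (parity, ΔL).
(a)–(e): forbidden (parity, ΔS, ΔL, ΔJ).
(a)–(f): forbidden (ΔS, ΔJ).
(b)–(c): forbidden (parity, ΔS, ΔJ).
(b)–(d): allowed.
(b)–(e): forbidden (ΔS, ΔL, ΔJ).
(b)–(f): forbidden (parity, ΔS, ΔL, ΔJ).
(c)–(d): forbidden (ΔS, ΔL).
(c)–(e): forbidden (ΔL, ΔJ).
(c)–(f): forbidden (parity).
(d)–(e): forbidden (parity, ΔS, ΔL, ΔJ).
(d)–(f): forbidden (ΔS, ΔL, ΔJ).
(e)–(f): forbidden (ΔL, ΔJ).
Allowed pairs: 2 of 15.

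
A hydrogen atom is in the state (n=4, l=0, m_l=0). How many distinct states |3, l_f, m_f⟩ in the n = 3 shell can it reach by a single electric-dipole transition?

3

E1 requires Δl = ±1, so l_f ∈ {-1, 1}; with 0 ≤ l_f ≤ n_f−1 = 2, the allowed l_f values are {1}.
For l_f = 1: m_f ∈ {m_i−1, m_i, m_i+1} ∩ [−1, 1] = {-1, 0, 1} → 3 states.
Total: 3.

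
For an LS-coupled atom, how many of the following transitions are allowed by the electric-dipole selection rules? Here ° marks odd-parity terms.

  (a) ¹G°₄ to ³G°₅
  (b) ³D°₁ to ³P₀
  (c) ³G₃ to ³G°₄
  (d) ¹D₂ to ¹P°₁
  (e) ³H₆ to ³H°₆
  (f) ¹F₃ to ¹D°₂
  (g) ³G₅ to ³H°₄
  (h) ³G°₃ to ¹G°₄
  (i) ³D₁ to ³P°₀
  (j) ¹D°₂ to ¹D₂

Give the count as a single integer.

8

(a) forbidden (parity, ΔS fail)
(b) allowed
(c) allowed
(d) allowed
(e) allowed
(f) allowed
(g) allowed
(h) forbidden (parity, ΔS fail)
(i) allowed
(j) allowed
Total allowed: 8 of 10.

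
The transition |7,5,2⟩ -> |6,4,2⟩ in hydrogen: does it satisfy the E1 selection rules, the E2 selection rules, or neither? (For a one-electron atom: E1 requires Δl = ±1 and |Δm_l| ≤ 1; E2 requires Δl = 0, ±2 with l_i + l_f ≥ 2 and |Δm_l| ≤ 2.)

Δl = 4 − 5 = -1; l_i + l_f = 9.
Δm_l = +0.
E1 (Δl = ±1, |Δm_l| ≤ 1): satisfied.
E2 (Δl = 0,±2, l_i+l_f ≥ 2, |Δm_l| ≤ 2): not satisfied.

E1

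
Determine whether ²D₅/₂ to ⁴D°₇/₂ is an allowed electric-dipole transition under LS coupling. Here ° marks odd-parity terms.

forbidden

ΔJ = 0, ±1 (not J=0↔0): J: 5/2 → 7/2, ΔJ = +1 — ✓.
Parity must change: even → odd — ✓.
ΔL = 0, ±1 (not L=0↔0): L: 2 → 2, ΔL = +0 — ✓.
ΔS = 0: S: 1/2 → 3/2 — ✗.
Rule(s) violated: ΔS.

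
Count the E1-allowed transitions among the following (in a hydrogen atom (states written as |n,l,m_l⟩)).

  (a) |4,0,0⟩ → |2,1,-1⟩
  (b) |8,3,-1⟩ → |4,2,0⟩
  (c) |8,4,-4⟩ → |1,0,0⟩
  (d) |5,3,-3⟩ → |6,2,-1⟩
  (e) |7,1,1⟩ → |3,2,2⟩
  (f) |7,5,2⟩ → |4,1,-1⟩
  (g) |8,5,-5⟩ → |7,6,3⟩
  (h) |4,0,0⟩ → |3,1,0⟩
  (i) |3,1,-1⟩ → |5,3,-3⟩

4

(a) allowed
(b) allowed
(c) forbidden — Δl = -4 (E1 requires Δl = ±1); Δm_l = +4 (E1 requires Δm_l = 0, ±1)
(d) forbidden — Δm_l = +2 (E1 requires Δm_l = 0, ±1)
(e) allowed
(f) forbidden — Δl = -4 (E1 requires Δl = ±1); Δm_l = -3 (E1 requires Δm_l = 0, ±1)
(g) forbidden — Δm_l = +8 (E1 requires Δm_l = 0, ±1)
(h) allowed
(i) forbidden — Δl = +2 (E1 requires Δl = ±1); Δm_l = -2 (E1 requires Δm_l = 0, ±1)
Total allowed: 4 of 9.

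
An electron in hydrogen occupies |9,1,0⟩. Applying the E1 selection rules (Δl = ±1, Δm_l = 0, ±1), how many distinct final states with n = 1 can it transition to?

1

E1 requires Δl = ±1, so l_f ∈ {0, 2}; with 0 ≤ l_f ≤ n_f−1 = 0, the allowed l_f values are {0}.
For l_f = 0: m_f ∈ {m_i−1, m_i, m_i+1} ∩ [−0, 0] = {0} → 1 state.
Total: 1.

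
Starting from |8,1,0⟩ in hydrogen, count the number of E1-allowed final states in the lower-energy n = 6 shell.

E1 requires Δl = ±1, so l_f ∈ {0, 2}; with 0 ≤ l_f ≤ n_f−1 = 5, the allowed l_f values are {0, 2}.
For l_f = 0: m_f ∈ {m_i−1, m_i, m_i+1} ∩ [−0, 0] = {0} → 1 state.
For l_f = 2: m_f ∈ {m_i−1, m_i, m_i+1} ∩ [−2, 2] = {-1, 0, 1} → 3 states.
Total: 4.

4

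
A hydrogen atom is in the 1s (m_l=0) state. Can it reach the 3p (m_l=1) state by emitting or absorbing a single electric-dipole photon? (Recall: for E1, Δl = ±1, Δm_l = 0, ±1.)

allowed

Initial l = 0, final l = 1, so Δl = +1. E1 requires Δl = ±1: satisfied.
Δm_l = 1 − (0) = +1. E1 requires Δm_l = 0, ±1: satisfied.
All E1 selection rules are satisfied.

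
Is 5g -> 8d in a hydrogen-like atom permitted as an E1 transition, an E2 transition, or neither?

Δl = 2 − 4 = -2; l_i + l_f = 6.
E1 (Δl = ±1): not satisfied.
E2 (Δl = 0,±2, l_i+l_f ≥ 2): satisfied.

E2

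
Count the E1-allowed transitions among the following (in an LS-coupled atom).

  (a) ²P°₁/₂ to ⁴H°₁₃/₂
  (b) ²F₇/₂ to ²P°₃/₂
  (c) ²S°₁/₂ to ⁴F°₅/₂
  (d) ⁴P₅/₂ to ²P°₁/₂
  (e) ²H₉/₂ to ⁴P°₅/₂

(a) forbidden (parity, ΔS, ΔL, ΔJ fail)
(b) forbidden (ΔL, ΔJ fail)
(c) forbidden (parity, ΔS, ΔL, ΔJ fail)
(d) forbidden (ΔS, ΔJ fail)
(e) forbidden (ΔS, ΔL, ΔJ fail)
Total allowed: 0 of 5.

0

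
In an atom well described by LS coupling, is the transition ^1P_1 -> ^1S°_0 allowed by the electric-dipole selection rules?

allowed

Parity must change: even → odd — passes.
ΔS = 0: S: 0 → 0 — passes.
ΔL = 0, ±1 (not L=0↔0): L: 1 → 0, ΔL = -1 — passes.
ΔJ = 0, ±1 (not J=0↔0): J: 1 → 0, ΔJ = -1 — passes.
All four E1 rules are satisfied.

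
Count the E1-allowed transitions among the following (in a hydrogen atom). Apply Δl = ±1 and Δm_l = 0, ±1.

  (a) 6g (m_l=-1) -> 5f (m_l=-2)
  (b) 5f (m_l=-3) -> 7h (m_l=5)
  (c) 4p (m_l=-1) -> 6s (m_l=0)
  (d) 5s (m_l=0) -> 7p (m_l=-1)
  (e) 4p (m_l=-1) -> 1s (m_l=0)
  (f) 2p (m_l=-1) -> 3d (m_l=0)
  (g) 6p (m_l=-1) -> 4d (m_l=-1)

6

(a) allowed
(b) forbidden — Δl = +2 (E1 requires Δl = ±1); Δm_l = +8 (E1 requires Δm_l = 0, ±1)
(c) allowed
(d) allowed
(e) allowed
(f) allowed
(g) allowed
Total allowed: 6 of 7.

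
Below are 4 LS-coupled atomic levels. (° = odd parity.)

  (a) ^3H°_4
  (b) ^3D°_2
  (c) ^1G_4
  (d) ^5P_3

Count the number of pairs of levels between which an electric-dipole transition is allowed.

(a)–(b): forbidden (parity, ΔL, ΔJ).
(a)–(c): forbidden (ΔS).
(a)–(d): forbidden (ΔS, ΔL).
(b)–(c): forbidden (ΔS, ΔL, ΔJ).
(b)–(d): forbidden (ΔS).
(c)–(d): forbidden (parity, ΔS, ΔL).
Allowed pairs: 0 of 6.

0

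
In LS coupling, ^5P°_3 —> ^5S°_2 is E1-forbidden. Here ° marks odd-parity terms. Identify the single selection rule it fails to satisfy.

parity

Initial level: S=2, L=1, J=3, parity odd. Final level: S=2, L=0, J=2, parity odd.
Parity must change: odd → odd — fails.
ΔS = 0: S: 2 → 2 — ok.
ΔL = 0, ±1 (not L=0↔0): L: 1 → 0, ΔL = -1 — ok.
ΔJ = 0, ±1 (not J=0↔0): J: 3 → 2, ΔJ = -1 — ok.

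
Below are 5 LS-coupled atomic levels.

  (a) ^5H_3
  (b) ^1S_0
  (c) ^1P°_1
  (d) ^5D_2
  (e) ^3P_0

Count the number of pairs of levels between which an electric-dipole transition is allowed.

1

(a)–(b): forbidden (parity, ΔS, ΔL, ΔJ).
(a)–(c): forbidden (ΔS, ΔL, ΔJ).
(a)–(d): forbidden (parity, ΔL).
(a)–(e): forbidden (parity, ΔS, ΔL, ΔJ).
(b)–(c): allowed.
(b)–(d): forbidden (parity, ΔS, ΔL, ΔJ).
(b)–(e): forbidden (parity, ΔS, ΔJ).
(c)–(d): forbidden (ΔS).
(c)–(e): forbidden (ΔS).
(d)–(e): forbidden (parity, ΔS, ΔJ).
Allowed pairs: 1 of 10.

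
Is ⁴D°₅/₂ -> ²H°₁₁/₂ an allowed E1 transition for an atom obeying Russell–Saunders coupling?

Parity must change: odd → odd — fails.
ΔS = 0: S: 3/2 → 1/2 — fails.
ΔL = 0, ±1 (not L=0↔0): L: 2 → 5, ΔL = +3 — fails.
ΔJ = 0, ±1 (not J=0↔0): J: 5/2 → 11/2, ΔJ = +3 — fails.
Rule(s) violated: parity, ΔS, ΔL, ΔJ.

forbidden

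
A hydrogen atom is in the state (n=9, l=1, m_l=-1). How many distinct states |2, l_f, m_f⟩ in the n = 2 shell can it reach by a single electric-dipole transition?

E1 requires Δl = ±1, so l_f ∈ {0, 2}; with 0 ≤ l_f ≤ n_f−1 = 1, the allowed l_f values are {0}.
For l_f = 0: m_f ∈ {m_i−1, m_i, m_i+1} ∩ [−0, 0] = {0} → 1 state.
Total: 1.

1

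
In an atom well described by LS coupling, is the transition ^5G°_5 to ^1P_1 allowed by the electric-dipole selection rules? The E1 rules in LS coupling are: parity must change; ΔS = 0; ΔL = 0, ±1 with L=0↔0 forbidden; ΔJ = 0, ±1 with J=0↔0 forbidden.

forbidden

Reading off the term symbols: S 2→0, L 4→1, J 5→1, parity odd→even.
Parity must change: odd → even — satisfied.
ΔS = 0: S: 2 → 0 — violated.
ΔL = 0, ±1 (not L=0↔0): L: 4 → 1, ΔL = -3 — violated.
ΔJ = 0, ±1 (not J=0↔0): J: 5 → 1, ΔJ = -4 — violated.
Rule(s) violated: ΔS, ΔL, ΔJ.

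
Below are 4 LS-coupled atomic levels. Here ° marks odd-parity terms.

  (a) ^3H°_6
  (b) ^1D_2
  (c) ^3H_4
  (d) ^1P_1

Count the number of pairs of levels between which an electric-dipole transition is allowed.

(a)–(b): forbidden (ΔS, ΔL, ΔJ).
(a)–(c): forbidden (ΔJ).
(a)–(d): forbidden (ΔS, ΔL, ΔJ).
(b)–(c): forbidden (parity, ΔS, ΔL, ΔJ).
(b)–(d): forbidden (parity).
(c)–(d): forbidden (parity, ΔS, ΔL, ΔJ).
Allowed pairs: 0 of 6.

0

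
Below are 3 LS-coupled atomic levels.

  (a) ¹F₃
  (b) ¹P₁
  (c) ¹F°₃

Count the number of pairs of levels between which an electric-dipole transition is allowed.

(a)–(b): forbidden (parity, ΔL, ΔJ).
(a)–(c): allowed.
(b)–(c): forbidden (ΔL, ΔJ).
Allowed pairs: 1 of 3.

1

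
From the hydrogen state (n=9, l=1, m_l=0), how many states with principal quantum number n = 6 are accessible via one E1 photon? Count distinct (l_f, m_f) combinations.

E1 requires Δl = ±1, so l_f ∈ {0, 2}; with 0 ≤ l_f ≤ n_f−1 = 5, the allowed l_f values are {0, 2}.
For l_f = 0: m_f ∈ {m_i−1, m_i, m_i+1} ∩ [−0, 0] = {0} → 1 state.
For l_f = 2: m_f ∈ {m_i−1, m_i, m_i+1} ∩ [−2, 2] = {-1, 0, 1} → 3 states.
Total: 4.

4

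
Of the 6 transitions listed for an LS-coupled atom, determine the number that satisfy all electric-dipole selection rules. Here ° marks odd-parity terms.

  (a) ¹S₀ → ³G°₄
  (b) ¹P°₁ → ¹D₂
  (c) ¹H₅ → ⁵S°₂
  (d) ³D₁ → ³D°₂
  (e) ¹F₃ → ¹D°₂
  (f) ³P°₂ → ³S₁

(a) forbidden (ΔS, ΔL, ΔJ fail)
(b) allowed
(c) forbidden (ΔS, ΔL, ΔJ fail)
(d) allowed
(e) allowed
(f) allowed
Total allowed: 4 of 6.

4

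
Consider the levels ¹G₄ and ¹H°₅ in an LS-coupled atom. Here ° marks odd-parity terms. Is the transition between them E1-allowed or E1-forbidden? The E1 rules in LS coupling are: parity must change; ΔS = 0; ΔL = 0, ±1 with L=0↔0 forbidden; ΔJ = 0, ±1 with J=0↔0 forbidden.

Parity must change: even → odd — satisfied.
ΔS = 0: S: 0 → 0 — satisfied.
ΔJ = 0, ±1 (not J=0↔0): J: 4 → 5, ΔJ = +1 — satisfied.
ΔL = 0, ±1 (not L=0↔0): L: 4 → 5, ΔL = +1 — satisfied.
All four E1 rules are satisfied.

allowed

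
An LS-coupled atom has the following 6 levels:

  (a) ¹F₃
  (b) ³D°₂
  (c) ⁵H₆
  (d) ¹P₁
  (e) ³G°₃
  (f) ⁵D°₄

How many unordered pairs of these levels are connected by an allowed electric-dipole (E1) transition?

(a)–(b): forbidden (ΔS).
(a)–(c): forbidden (parity, ΔS, ΔL, ΔJ).
(a)–(d): forbidden (parity, ΔL, ΔJ).
(a)–(e): forbidden (ΔS).
(a)–(f): forbidden (ΔS).
(b)–(c): forbidden (ΔS, ΔL, ΔJ).
(b)–(d): forbidden (ΔS).
(b)–(e): forbidden (parity, ΔL).
(b)–(f): forbidden (parity, ΔS, ΔJ).
(c)–(d): forbidden (parity, ΔS, ΔL, ΔJ).
(c)–(e): forbidden (ΔS, ΔJ).
(c)–(f): forbidden (ΔL, ΔJ).
(d)–(e): forbidden (ΔS, ΔL, ΔJ).
(d)–(f): forbidden (ΔS, ΔJ).
(e)–(f): forbidden (parity, ΔS, ΔL).
Allowed pairs: 0 of 15.

0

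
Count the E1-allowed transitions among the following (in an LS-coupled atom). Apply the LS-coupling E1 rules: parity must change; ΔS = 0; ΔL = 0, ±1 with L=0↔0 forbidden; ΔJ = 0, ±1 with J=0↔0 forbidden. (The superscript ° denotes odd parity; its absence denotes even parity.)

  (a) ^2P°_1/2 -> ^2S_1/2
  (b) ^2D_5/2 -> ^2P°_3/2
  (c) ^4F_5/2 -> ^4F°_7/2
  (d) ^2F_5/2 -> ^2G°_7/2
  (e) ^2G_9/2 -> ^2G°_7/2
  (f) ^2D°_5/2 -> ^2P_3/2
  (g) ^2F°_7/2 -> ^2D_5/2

7

(a) allowed
(b) allowed
(c) allowed
(d) allowed
(e) allowed
(f) allowed
(g) allowed
Total allowed: 7 of 7.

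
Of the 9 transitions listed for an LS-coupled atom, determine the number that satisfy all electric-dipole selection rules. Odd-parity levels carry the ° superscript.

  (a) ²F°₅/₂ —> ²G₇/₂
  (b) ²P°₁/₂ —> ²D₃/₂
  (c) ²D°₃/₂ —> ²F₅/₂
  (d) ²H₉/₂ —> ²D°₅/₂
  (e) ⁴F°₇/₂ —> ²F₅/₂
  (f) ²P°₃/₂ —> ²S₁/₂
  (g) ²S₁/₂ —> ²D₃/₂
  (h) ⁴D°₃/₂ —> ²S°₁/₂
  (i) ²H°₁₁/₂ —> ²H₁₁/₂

(a) allowed
(b) allowed
(c) allowed
(d) forbidden (ΔL, ΔJ fail)
(e) forbidden (ΔS fails)
(f) allowed
(g) forbidden (parity, ΔL fail)
(h) forbidden (parity, ΔS, ΔL fail)
(i) allowed
Total allowed: 5 of 9.

5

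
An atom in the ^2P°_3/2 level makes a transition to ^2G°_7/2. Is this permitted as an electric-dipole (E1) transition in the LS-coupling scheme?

Initial level: S=1/2, L=1, J=3/2, parity odd. Final level: S=1/2, L=4, J=7/2, parity odd.
Parity must change: odd → odd — violated.
ΔS = 0: S: 1/2 → 1/2 — satisfied.
ΔL = 0, ±1 (not L=0↔0): L: 1 → 4, ΔL = +3 — violated.
ΔJ = 0, ±1 (not J=0↔0): J: 3/2 → 7/2, ΔJ = +2 — violated.
Rule(s) violated: parity, ΔL, ΔJ.

forbidden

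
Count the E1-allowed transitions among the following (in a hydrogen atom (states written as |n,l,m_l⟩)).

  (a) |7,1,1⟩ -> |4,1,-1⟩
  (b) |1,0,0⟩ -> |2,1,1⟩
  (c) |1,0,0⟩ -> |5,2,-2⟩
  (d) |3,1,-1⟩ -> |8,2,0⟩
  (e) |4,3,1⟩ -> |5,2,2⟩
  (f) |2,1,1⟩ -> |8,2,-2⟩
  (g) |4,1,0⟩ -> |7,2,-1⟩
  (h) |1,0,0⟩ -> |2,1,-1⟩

(a) forbidden — Δl = +0 (E1 requires Δl = ±1); Δm_l = -2 (E1 requires Δm_l = 0, ±1)
(b) allowed
(c) forbidden — Δl = +2 (E1 requires Δl = ±1); Δm_l = -2 (E1 requires Δm_l = 0, ±1)
(d) allowed
(e) allowed
(f) forbidden — Δm_l = -3 (E1 requires Δm_l = 0, ±1)
(g) allowed
(h) allowed
Total allowed: 5 of 8.

5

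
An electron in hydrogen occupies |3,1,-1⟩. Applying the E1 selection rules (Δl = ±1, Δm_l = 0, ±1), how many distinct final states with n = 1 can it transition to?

1

E1 requires Δl = ±1, so l_f ∈ {0, 2}; with 0 ≤ l_f ≤ n_f−1 = 0, the allowed l_f values are {0}.
For l_f = 0: m_f ∈ {m_i−1, m_i, m_i+1} ∩ [−0, 0] = {0} → 1 state.
Total: 1.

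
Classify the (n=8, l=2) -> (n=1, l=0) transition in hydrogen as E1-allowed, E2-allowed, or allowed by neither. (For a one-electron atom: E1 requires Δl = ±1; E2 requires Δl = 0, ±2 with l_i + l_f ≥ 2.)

Δl = 0 − 2 = -2; l_i + l_f = 2.
E1 (Δl = ±1): not satisfied.
E2 (Δl = 0,±2, l_i+l_f ≥ 2): satisfied.

E2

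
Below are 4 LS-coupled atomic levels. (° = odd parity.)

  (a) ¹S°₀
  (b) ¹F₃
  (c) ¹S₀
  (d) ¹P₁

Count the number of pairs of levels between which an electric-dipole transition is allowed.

1

(a)–(b): forbidden (ΔL, ΔJ).
(a)–(c): forbidden (ΔL, ΔJ).
(a)–(d): allowed.
(b)–(c): forbidden (parity, ΔL, ΔJ).
(b)–(d): forbidden (parity, ΔL, ΔJ).
(c)–(d): forbidden (parity).
Allowed pairs: 1 of 6.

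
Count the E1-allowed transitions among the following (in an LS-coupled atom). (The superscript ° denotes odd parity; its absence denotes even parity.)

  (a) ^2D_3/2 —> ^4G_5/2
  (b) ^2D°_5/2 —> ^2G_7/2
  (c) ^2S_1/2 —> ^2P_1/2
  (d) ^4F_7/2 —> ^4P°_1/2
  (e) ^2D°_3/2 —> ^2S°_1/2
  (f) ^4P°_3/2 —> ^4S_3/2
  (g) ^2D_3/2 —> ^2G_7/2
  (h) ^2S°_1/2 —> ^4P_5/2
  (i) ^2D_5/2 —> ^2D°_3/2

2

(a) forbidden (parity, ΔS, ΔL fail)
(b) forbidden (ΔL fails)
(c) forbidden (parity fails)
(d) forbidden (ΔL, ΔJ fail)
(e) forbidden (parity, ΔL fail)
(f) allowed
(g) forbidden (parity, ΔL, ΔJ fail)
(h) forbidden (ΔS, ΔJ fail)
(i) allowed
Total allowed: 2 of 9.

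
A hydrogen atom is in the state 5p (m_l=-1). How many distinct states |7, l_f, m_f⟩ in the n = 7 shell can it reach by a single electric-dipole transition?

E1 requires Δl = ±1, so l_f ∈ {0, 2}; with 0 ≤ l_f ≤ n_f−1 = 6, the allowed l_f values are {0, 2}.
For l_f = 0: m_f ∈ {m_i−1, m_i, m_i+1} ∩ [−0, 0] = {0} → 1 state.
For l_f = 2: m_f ∈ {m_i−1, m_i, m_i+1} ∩ [−2, 2] = {-2, -1, 0} → 3 states.
Total: 4.

4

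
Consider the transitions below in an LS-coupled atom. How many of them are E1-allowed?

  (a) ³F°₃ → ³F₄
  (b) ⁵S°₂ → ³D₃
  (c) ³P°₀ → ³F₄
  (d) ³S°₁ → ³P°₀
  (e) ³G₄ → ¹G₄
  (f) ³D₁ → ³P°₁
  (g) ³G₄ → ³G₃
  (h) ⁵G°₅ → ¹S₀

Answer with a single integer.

2

(a) allowed
(b) forbidden (ΔS, ΔL fail)
(c) forbidden (ΔL, ΔJ fail)
(d) forbidden (parity fails)
(e) forbidden (parity, ΔS fail)
(f) allowed
(g) forbidden (parity fails)
(h) forbidden (ΔS, ΔL, ΔJ fail)
Total allowed: 2 of 8.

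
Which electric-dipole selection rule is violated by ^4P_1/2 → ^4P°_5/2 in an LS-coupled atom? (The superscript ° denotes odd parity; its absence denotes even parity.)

the ΔJ = 0, ±1 rule

Initial level: S=3/2, L=1, J=1/2, parity even. Final level: S=3/2, L=1, J=5/2, parity odd.
Parity must change: even → odd — ok.
ΔS = 0: S: 3/2 → 3/2 — ok.
ΔL = 0, ±1 (not L=0↔0): L: 1 → 1, ΔL = +0 — ok.
ΔJ = 0, ±1 (not J=0↔0): J: 1/2 → 5/2, ΔJ = +2 — fails.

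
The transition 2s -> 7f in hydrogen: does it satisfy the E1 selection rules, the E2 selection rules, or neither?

neither

Δl = 3 − 0 = +3; l_i + l_f = 3.
E1 (Δl = ±1): not satisfied.
E2 (Δl = 0,±2, l_i+l_f ≥ 2): not satisfied.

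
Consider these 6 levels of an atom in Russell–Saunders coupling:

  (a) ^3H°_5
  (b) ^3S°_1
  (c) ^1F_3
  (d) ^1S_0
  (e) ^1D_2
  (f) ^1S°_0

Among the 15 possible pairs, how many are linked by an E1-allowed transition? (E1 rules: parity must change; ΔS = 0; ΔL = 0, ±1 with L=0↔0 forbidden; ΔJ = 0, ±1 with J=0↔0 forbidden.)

0

(a)–(b): forbidden (parity, ΔL, ΔJ).
(a)–(c): forbidden (ΔS, ΔL, ΔJ).
(a)–(d): forbidden (ΔS, ΔL, ΔJ).
(a)–(e): forbidden (ΔS, ΔL, ΔJ).
(a)–(f): forbidden (parity, ΔS, ΔL, ΔJ).
(b)–(c): forbidden (ΔS, ΔL, ΔJ).
(b)–(d): forbidden (ΔS, ΔL).
(b)–(e): forbidden (ΔS, ΔL).
(b)–(f): forbidden (parity, ΔS, ΔL).
(c)–(d): forbidden (parity, ΔL, ΔJ).
(c)–(e): forbidden (parity).
(c)–(f): forbidden (ΔL, ΔJ).
(d)–(e): forbidden (parity, ΔL, ΔJ).
(d)–(f): forbidden (ΔL, ΔJ).
(e)–(f): forbidden (ΔL, ΔJ).
Allowed pairs: 0 of 15.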